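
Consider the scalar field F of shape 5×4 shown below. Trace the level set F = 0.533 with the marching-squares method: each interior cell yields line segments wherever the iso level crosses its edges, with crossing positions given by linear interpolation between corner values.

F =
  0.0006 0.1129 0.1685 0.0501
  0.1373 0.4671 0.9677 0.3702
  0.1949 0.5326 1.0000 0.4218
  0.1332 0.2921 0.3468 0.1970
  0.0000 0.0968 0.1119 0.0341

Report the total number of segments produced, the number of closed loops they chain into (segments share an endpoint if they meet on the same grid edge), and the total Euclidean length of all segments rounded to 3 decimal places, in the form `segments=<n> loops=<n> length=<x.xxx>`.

cell (0,1): code 0100 → (0.456,2.000)–(1.000,1.132)
cell (0,2): code 1000 → (1.000,2.728)–(0.456,2.000)
cell (1,1): code 0110 → (1.000,1.132)–(2.000,1.001)
cell (1,2): code 1001 → (2.000,2.808)–(1.000,2.728)
cell (2,1): code 0010 → (2.000,1.001)–(2.715,2.000)
cell (2,2): code 0001 → (2.715,2.000)–(2.000,2.808)
total: 6 segments, chained into 1 closed loop(s), length Σ = 6.251983

segments=6 loops=1 length=6.252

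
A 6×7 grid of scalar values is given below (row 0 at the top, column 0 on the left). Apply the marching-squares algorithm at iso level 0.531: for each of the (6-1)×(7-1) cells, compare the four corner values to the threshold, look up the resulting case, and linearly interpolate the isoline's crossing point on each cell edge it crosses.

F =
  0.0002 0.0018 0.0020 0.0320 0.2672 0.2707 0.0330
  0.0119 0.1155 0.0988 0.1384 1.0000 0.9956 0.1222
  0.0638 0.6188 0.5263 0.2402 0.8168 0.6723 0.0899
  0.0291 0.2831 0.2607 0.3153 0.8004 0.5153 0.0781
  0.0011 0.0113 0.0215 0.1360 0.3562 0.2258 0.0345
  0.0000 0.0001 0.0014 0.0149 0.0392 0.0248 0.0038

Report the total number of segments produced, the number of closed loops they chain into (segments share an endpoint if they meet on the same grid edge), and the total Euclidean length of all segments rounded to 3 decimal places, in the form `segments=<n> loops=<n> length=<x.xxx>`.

cell (0,3): code 0100 → (0.360,4.000)–(1.000,3.456)
cell (0,4): code 1100 → (0.359,5.000)–(0.360,4.000)
cell (0,5): code 1000 → (1.000,5.532)–(0.359,5.000)
cell (1,0): code 0100 → (1.826,1.000)–(2.000,0.842)
cell (1,1): code 1000 → (2.000,1.949)–(1.826,1.000)
cell (1,3): code 0110 → (1.000,3.456)–(2.000,3.504)
cell (1,5): code 1001 → (2.000,5.243)–(1.000,5.532)
cell (2,0): code 0010 → (2.000,0.842)–(2.262,1.000)
cell (2,1): code 0001 → (2.262,1.000)–(2.000,1.949)
cell (2,3): code 0110 → (2.000,3.504)–(3.000,3.445)
cell (2,4): code 1011 → (3.000,4.945)–(2.900,5.000)
cell (2,5): code 0001 → (2.900,5.000)–(2.000,5.243)
cell (3,3): code 0010 → (3.000,3.445)–(3.606,4.000)
cell (3,4): code 0001 → (3.606,4.000)–(3.000,4.945)
total: 14 segments, chained into 2 closed loop(s), length Σ = 11.199329

segments=14 loops=2 length=11.199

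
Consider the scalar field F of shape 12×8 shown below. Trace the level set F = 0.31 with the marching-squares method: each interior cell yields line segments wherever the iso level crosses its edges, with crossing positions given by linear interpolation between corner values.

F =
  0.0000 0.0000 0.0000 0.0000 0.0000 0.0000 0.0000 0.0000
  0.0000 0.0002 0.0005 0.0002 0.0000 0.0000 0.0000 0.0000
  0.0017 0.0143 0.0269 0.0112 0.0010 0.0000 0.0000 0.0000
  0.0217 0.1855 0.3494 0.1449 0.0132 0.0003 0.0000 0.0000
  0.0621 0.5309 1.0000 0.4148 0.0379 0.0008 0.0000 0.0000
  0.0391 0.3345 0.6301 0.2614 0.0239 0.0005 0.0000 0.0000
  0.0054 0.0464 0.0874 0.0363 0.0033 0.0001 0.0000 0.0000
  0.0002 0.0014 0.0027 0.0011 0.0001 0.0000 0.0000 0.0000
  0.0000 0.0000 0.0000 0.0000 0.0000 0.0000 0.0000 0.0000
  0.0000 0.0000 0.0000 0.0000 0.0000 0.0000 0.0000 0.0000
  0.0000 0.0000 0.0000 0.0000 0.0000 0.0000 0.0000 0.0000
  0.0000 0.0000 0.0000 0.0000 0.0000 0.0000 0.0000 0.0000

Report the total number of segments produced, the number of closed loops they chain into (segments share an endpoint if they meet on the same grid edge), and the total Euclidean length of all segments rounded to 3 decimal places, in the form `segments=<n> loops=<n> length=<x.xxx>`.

segments=12 loops=1 length=8.065

cell (2,1): code 0100 → (2.878,2.000)–(3.000,1.760)
cell (2,2): code 1000 → (3.000,2.193)–(2.878,2.000)
cell (3,0): code 0100 → (3.360,1.000)–(4.000,0.529)
cell (3,1): code 1110 → (3.000,1.760)–(3.360,1.000)
cell (3,2): code 1101 → (3.612,3.000)–(3.000,2.193)
cell (3,3): code 1000 → (4.000,3.278)–(3.612,3.000)
cell (4,0): code 0110 → (4.000,0.529)–(5.000,0.917)
cell (4,2): code 1011 → (5.000,2.868)–(4.683,3.000)
cell (4,3): code 0001 → (4.683,3.000)–(4.000,3.278)
cell (5,0): code 0010 → (5.000,0.917)–(5.085,1.000)
cell (5,1): code 0011 → (5.085,1.000)–(5.590,2.000)
cell (5,2): code 0001 → (5.590,2.000)–(5.000,2.868)
total: 12 segments, chained into 1 closed loop(s), length Σ = 8.065499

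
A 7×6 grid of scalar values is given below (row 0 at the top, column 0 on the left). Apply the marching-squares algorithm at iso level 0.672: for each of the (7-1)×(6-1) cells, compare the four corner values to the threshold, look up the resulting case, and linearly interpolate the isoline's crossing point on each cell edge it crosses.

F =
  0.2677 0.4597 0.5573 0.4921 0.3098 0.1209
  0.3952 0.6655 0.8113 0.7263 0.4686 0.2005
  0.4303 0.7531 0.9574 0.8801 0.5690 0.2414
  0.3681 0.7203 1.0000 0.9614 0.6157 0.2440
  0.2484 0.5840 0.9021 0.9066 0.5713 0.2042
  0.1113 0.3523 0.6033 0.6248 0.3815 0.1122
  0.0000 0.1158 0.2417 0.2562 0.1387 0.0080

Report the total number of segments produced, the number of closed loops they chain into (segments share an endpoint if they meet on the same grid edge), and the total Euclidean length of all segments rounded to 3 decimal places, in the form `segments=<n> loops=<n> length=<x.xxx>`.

cell (0,1): code 0100 → (0.452,2.000)–(1.000,1.045)
cell (0,2): code 1100 → (0.768,3.000)–(0.452,2.000)
cell (0,3): code 1000 → (1.000,3.211)–(0.768,3.000)
cell (1,0): code 0100 → (1.074,1.000)–(2.000,0.749)
cell (1,1): code 1110 → (1.000,1.045)–(1.074,1.000)
cell (1,3): code 1001 → (2.000,3.669)–(1.000,3.211)
cell (2,0): code 0110 → (2.000,0.749)–(3.000,0.863)
cell (2,3): code 1001 → (3.000,3.837)–(2.000,3.669)
cell (3,0): code 0010 → (3.000,0.863)–(3.354,1.000)
cell (3,1): code 0111 → (3.354,1.000)–(4.000,1.277)
cell (3,3): code 1001 → (4.000,3.700)–(3.000,3.837)
cell (4,1): code 0010 → (4.000,1.277)–(4.770,2.000)
cell (4,2): code 0011 → (4.770,2.000)–(4.833,3.000)
cell (4,3): code 0001 → (4.833,3.000)–(4.000,3.700)
total: 14 segments, chained into 1 closed loop(s), length Σ = 11.867955

segments=14 loops=1 length=11.868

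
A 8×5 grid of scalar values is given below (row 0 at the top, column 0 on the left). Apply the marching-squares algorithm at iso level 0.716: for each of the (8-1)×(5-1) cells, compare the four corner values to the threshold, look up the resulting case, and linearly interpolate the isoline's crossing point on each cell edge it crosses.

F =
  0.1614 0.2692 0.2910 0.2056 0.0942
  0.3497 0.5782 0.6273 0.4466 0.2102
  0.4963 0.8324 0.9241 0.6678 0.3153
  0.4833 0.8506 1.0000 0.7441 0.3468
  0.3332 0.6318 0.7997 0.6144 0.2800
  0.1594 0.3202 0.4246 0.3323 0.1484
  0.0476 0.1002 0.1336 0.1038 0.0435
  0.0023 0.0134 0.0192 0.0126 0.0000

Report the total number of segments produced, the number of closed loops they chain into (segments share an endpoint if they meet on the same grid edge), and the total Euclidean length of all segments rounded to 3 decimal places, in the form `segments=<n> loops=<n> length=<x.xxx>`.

segments=12 loops=1 length=8.293

cell (1,0): code 0100 → (1.542,1.000)–(2.000,0.654)
cell (1,1): code 1100 → (1.299,2.000)–(1.542,1.000)
cell (1,2): code 1000 → (2.000,2.812)–(1.299,2.000)
cell (2,0): code 0110 → (2.000,0.654)–(3.000,0.634)
cell (2,2): code 1101 → (2.632,3.000)–(2.000,2.812)
cell (2,3): code 1000 → (3.000,3.071)–(2.632,3.000)
cell (3,0): code 0010 → (3.000,0.634)–(3.615,1.000)
cell (3,1): code 0111 → (3.615,1.000)–(4.000,1.501)
cell (3,2): code 1011 → (4.000,2.452)–(3.217,3.000)
cell (3,3): code 0001 → (3.217,3.000)–(3.000,3.071)
cell (4,1): code 0010 → (4.000,1.501)–(4.223,2.000)
cell (4,2): code 0001 → (4.223,2.000)–(4.000,2.452)
total: 12 segments, chained into 1 closed loop(s), length Σ = 8.292629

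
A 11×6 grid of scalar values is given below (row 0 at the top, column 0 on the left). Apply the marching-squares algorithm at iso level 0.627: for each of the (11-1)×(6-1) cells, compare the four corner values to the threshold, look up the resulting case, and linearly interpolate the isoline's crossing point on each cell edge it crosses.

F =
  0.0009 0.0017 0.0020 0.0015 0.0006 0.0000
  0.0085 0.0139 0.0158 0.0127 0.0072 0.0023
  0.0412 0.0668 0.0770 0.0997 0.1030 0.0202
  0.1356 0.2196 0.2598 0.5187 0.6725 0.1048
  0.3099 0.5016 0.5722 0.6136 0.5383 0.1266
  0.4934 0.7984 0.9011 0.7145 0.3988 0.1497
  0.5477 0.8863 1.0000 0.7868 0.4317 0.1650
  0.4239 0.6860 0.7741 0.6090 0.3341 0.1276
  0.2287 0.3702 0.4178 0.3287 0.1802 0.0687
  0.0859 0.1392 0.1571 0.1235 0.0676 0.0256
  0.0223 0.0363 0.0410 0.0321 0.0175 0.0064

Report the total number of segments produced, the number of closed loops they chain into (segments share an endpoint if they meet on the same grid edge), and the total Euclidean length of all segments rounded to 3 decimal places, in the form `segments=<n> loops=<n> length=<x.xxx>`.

segments=16 loops=2 length=11.593

cell (2,3): code 0100 → (2.920,4.000)–(3.000,3.704)
cell (2,4): code 1000 → (3.000,4.080)–(2.920,4.000)
cell (3,3): code 0010 → (3.000,3.704)–(3.339,4.000)
cell (3,4): code 0001 → (3.339,4.000)–(3.000,4.080)
cell (4,0): code 0100 → (4.423,1.000)–(5.000,0.438)
cell (4,1): code 1100 → (4.167,2.000)–(4.423,1.000)
cell (4,2): code 1100 → (4.133,3.000)–(4.167,2.000)
cell (4,3): code 1000 → (5.000,3.277)–(4.133,3.000)
cell (5,0): code 0110 → (5.000,0.438)–(6.000,0.234)
cell (5,3): code 1001 → (6.000,3.450)–(5.000,3.277)
cell (6,0): code 0110 → (6.000,0.234)–(7.000,0.775)
cell (6,2): code 1011 → (7.000,2.891)–(6.899,3.000)
cell (6,3): code 0001 → (6.899,3.000)–(6.000,3.450)
cell (7,0): code 0010 → (7.000,0.775)–(7.187,1.000)
cell (7,1): code 0011 → (7.187,1.000)–(7.413,2.000)
cell (7,2): code 0001 → (7.413,2.000)–(7.000,2.891)
total: 16 segments, chained into 2 closed loop(s), length Σ = 11.592822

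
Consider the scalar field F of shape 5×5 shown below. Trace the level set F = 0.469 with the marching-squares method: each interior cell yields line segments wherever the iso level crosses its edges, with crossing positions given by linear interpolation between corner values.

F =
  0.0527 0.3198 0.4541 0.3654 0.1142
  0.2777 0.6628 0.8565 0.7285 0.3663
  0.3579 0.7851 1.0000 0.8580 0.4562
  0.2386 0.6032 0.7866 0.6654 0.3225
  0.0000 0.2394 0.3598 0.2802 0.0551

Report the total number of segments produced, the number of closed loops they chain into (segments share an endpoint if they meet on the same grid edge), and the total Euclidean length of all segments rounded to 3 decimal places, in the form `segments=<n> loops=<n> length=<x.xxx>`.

segments=12 loops=1 length=11.459

cell (0,0): code 0100 → (0.435,1.000)–(1.000,0.497)
cell (0,1): code 1100 → (0.037,2.000)–(0.435,1.000)
cell (0,2): code 1100 → (0.285,3.000)–(0.037,2.000)
cell (0,3): code 1000 → (1.000,3.716)–(0.285,3.000)
cell (1,0): code 0110 → (1.000,0.497)–(2.000,0.260)
cell (1,3): code 1001 → (2.000,3.968)–(1.000,3.716)
cell (2,0): code 0110 → (2.000,0.260)–(3.000,0.632)
cell (2,3): code 1001 → (3.000,3.573)–(2.000,3.968)
cell (3,0): code 0010 → (3.000,0.632)–(3.369,1.000)
cell (3,1): code 0011 → (3.369,1.000)–(3.744,2.000)
cell (3,2): code 0011 → (3.744,2.000)–(3.510,3.000)
cell (3,3): code 0001 → (3.510,3.000)–(3.000,3.573)
total: 12 segments, chained into 1 closed loop(s), length Σ = 11.459386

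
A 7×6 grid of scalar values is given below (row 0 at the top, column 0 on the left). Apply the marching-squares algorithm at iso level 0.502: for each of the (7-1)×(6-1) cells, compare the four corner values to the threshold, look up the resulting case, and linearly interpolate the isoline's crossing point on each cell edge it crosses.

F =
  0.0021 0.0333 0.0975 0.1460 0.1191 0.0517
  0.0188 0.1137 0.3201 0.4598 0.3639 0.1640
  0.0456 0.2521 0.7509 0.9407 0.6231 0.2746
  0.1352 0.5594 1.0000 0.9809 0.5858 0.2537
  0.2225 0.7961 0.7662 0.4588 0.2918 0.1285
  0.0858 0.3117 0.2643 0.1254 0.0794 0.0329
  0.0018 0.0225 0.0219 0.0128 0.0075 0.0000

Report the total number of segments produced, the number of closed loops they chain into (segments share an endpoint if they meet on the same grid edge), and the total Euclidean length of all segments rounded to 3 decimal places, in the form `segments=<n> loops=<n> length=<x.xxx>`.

segments=14 loops=1 length=11.287

cell (1,1): code 0100 → (1.422,2.000)–(2.000,1.501)
cell (1,2): code 1100 → (1.088,3.000)–(1.422,2.000)
cell (1,3): code 1100 → (1.533,4.000)–(1.088,3.000)
cell (1,4): code 1000 → (2.000,4.347)–(1.533,4.000)
cell (2,0): code 0100 → (2.813,1.000)–(3.000,0.865)
cell (2,1): code 1110 → (2.000,1.501)–(2.813,1.000)
cell (2,4): code 1001 → (3.000,4.252)–(2.000,4.347)
cell (3,0): code 0110 → (3.000,0.865)–(4.000,0.487)
cell (3,2): code 1011 → (4.000,2.859)–(3.917,3.000)
cell (3,3): code 0011 → (3.917,3.000)–(3.285,4.000)
cell (3,4): code 0001 → (3.285,4.000)–(3.000,4.252)
cell (4,0): code 0010 → (4.000,0.487)–(4.607,1.000)
cell (4,1): code 0011 → (4.607,1.000)–(4.526,2.000)
cell (4,2): code 0001 → (4.526,2.000)–(4.000,2.859)
total: 14 segments, chained into 1 closed loop(s), length Σ = 11.286514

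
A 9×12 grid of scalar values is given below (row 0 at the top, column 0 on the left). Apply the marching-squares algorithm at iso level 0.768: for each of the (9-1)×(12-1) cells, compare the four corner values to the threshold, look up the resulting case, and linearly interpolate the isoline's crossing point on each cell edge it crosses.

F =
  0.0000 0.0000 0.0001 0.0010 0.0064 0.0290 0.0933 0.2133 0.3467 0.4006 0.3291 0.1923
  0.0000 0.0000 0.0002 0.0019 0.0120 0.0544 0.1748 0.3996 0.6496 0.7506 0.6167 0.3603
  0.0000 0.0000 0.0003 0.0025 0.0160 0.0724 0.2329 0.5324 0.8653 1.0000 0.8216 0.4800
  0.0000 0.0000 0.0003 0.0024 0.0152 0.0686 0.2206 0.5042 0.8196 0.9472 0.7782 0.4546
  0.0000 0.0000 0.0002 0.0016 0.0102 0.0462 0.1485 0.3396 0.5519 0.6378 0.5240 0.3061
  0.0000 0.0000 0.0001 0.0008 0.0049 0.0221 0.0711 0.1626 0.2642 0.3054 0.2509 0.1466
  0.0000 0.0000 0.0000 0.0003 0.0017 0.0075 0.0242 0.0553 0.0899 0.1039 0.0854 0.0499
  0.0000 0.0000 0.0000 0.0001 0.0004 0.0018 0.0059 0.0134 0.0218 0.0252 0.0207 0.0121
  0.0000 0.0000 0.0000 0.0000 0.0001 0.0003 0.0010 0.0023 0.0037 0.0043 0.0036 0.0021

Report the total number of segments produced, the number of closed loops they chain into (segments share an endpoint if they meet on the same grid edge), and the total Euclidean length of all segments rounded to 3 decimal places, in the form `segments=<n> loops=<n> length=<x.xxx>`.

cell (1,7): code 0100 → (1.549,8.000)–(2.000,7.708)
cell (1,8): code 1100 → (1.070,9.000)–(1.549,8.000)
cell (1,9): code 1100 → (1.738,10.000)–(1.070,9.000)
cell (1,10): code 1000 → (2.000,10.157)–(1.738,10.000)
cell (2,7): code 0110 → (2.000,7.708)–(3.000,7.836)
cell (2,10): code 1001 → (3.000,10.032)–(2.000,10.157)
cell (3,7): code 0010 → (3.000,7.836)–(3.193,8.000)
cell (3,8): code 0011 → (3.193,8.000)–(3.579,9.000)
cell (3,9): code 0011 → (3.579,9.000)–(3.040,10.000)
cell (3,10): code 0001 → (3.040,10.000)–(3.000,10.032)
total: 10 segments, chained into 1 closed loop(s), length Σ = 7.682386

segments=10 loops=1 length=7.682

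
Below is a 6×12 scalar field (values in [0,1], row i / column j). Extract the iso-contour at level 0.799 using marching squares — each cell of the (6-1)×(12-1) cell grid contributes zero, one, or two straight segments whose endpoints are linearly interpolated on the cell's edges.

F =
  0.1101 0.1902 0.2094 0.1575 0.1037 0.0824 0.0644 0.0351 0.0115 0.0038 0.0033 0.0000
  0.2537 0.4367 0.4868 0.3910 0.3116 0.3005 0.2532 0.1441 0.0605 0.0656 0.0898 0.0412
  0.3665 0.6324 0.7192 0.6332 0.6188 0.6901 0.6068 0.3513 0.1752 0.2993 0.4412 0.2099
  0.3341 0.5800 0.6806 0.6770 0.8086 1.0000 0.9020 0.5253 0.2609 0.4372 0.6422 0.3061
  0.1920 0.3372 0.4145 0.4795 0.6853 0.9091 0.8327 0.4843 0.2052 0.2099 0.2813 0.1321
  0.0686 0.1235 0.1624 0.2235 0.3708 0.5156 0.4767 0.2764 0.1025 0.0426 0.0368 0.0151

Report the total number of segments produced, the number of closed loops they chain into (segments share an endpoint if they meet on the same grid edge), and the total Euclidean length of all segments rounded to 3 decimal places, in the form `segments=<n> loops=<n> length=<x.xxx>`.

segments=10 loops=1 length=6.634

cell (2,3): code 0100 → (2.949,4.000)–(3.000,3.927)
cell (2,4): code 1100 → (2.351,5.000)–(2.949,4.000)
cell (2,5): code 1100 → (2.651,6.000)–(2.351,5.000)
cell (2,6): code 1000 → (3.000,6.273)–(2.651,6.000)
cell (3,3): code 0010 → (3.000,3.927)–(3.078,4.000)
cell (3,4): code 0111 → (3.078,4.000)–(4.000,4.508)
cell (3,6): code 1001 → (4.000,6.097)–(3.000,6.273)
cell (4,4): code 0010 → (4.000,4.508)–(4.280,5.000)
cell (4,5): code 0011 → (4.280,5.000)–(4.095,6.000)
cell (4,6): code 0001 → (4.095,6.000)–(4.000,6.097)
total: 10 segments, chained into 1 closed loop(s), length Σ = 6.634474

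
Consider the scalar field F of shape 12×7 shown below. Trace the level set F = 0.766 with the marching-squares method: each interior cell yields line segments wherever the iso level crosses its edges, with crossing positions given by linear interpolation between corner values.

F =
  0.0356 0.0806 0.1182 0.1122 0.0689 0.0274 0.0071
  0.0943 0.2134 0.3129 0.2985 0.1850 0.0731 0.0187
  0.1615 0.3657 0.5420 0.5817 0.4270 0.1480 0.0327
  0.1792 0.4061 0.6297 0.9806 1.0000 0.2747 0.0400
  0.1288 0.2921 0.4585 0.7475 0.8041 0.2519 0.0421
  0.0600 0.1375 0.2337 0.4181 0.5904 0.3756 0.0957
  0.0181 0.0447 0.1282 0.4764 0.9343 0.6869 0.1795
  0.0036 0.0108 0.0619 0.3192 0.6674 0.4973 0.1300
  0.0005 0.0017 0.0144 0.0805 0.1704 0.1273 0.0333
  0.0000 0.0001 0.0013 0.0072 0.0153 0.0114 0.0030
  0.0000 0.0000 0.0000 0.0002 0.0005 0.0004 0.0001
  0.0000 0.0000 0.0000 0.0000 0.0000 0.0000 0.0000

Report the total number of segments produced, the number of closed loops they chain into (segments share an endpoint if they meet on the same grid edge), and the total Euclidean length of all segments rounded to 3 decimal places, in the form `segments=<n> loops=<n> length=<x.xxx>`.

cell (2,2): code 0100 → (2.462,3.000)–(3.000,2.388)
cell (2,3): code 1100 → (2.592,4.000)–(2.462,3.000)
cell (2,4): code 1000 → (3.000,4.323)–(2.592,4.000)
cell (3,2): code 0010 → (3.000,2.388)–(3.921,3.000)
cell (3,3): code 0111 → (3.921,3.000)–(4.000,3.327)
cell (3,4): code 1001 → (4.000,4.069)–(3.000,4.323)
cell (4,3): code 0010 → (4.000,3.327)–(4.178,4.000)
cell (4,4): code 0001 → (4.178,4.000)–(4.000,4.069)
cell (5,3): code 0100 → (5.511,4.000)–(6.000,3.632)
cell (5,4): code 1000 → (6.000,4.680)–(5.511,4.000)
cell (6,3): code 0010 → (6.000,3.632)–(6.631,4.000)
cell (6,4): code 0001 → (6.631,4.000)–(6.000,4.680)
total: 12 segments, chained into 2 closed loop(s), length Σ = 8.811623

segments=12 loops=2 length=8.812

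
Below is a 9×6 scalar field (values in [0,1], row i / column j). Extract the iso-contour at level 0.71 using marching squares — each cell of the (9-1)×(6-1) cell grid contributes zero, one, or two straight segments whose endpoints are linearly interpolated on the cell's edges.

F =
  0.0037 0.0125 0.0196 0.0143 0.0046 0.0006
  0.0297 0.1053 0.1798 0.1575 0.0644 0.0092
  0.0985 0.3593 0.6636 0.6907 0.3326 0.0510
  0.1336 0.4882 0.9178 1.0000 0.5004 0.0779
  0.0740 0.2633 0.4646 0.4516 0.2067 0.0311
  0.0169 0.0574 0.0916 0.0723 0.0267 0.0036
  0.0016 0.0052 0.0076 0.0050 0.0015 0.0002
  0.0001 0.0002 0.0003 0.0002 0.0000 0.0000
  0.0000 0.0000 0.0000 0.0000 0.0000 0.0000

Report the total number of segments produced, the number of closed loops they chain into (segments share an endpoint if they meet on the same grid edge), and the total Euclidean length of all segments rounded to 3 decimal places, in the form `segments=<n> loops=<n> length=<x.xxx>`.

segments=6 loops=1 length=5.514

cell (2,1): code 0100 → (2.183,2.000)–(3.000,1.516)
cell (2,2): code 1100 → (2.062,3.000)–(2.183,2.000)
cell (2,3): code 1000 → (3.000,3.580)–(2.062,3.000)
cell (3,1): code 0010 → (3.000,1.516)–(3.459,2.000)
cell (3,2): code 0011 → (3.459,2.000)–(3.529,3.000)
cell (3,3): code 0001 → (3.529,3.000)–(3.000,3.580)
total: 6 segments, chained into 1 closed loop(s), length Σ = 5.513968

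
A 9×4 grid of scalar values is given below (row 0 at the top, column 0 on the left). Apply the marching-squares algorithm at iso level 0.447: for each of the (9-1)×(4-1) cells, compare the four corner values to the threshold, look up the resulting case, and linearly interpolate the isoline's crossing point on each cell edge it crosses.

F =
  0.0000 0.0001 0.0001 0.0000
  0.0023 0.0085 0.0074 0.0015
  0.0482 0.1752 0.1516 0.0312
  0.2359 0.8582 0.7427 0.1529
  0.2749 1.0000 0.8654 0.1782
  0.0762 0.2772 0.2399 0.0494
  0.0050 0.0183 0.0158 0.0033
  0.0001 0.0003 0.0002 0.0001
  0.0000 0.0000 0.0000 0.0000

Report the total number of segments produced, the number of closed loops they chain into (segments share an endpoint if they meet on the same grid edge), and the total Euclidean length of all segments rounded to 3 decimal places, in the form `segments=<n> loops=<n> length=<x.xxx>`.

cell (2,0): code 0100 → (2.398,1.000)–(3.000,0.339)
cell (2,1): code 1100 → (2.500,2.000)–(2.398,1.000)
cell (2,2): code 1000 → (3.000,2.501)–(2.500,2.000)
cell (3,0): code 0110 → (3.000,0.339)–(4.000,0.237)
cell (3,2): code 1001 → (4.000,2.609)–(3.000,2.501)
cell (4,0): code 0010 → (4.000,0.237)–(4.765,1.000)
cell (4,1): code 0011 → (4.765,1.000)–(4.669,2.000)
cell (4,2): code 0001 → (4.669,2.000)–(4.000,2.609)
total: 8 segments, chained into 1 closed loop(s), length Σ = 7.607658

segments=8 loops=1 length=7.608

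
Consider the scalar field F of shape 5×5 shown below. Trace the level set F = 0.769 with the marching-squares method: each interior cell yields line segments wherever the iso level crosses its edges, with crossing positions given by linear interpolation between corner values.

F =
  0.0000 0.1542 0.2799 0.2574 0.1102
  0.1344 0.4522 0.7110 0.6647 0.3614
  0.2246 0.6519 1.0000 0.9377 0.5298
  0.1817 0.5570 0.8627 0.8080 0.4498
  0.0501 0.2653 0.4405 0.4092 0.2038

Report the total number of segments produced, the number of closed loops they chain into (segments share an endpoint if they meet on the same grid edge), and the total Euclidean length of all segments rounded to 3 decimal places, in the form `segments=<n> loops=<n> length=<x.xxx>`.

cell (1,1): code 0100 → (1.201,2.000)–(2.000,1.336)
cell (1,2): code 1100 → (1.382,3.000)–(1.201,2.000)
cell (1,3): code 1000 → (2.000,3.414)–(1.382,3.000)
cell (2,1): code 0110 → (2.000,1.336)–(3.000,1.693)
cell (2,3): code 1001 → (3.000,3.109)–(2.000,3.414)
cell (3,1): code 0010 → (3.000,1.693)–(3.222,2.000)
cell (3,2): code 0011 → (3.222,2.000)–(3.098,3.000)
cell (3,3): code 0001 → (3.098,3.000)–(3.000,3.109)
total: 8 segments, chained into 1 closed loop(s), length Σ = 6.438450

segments=8 loops=1 length=6.438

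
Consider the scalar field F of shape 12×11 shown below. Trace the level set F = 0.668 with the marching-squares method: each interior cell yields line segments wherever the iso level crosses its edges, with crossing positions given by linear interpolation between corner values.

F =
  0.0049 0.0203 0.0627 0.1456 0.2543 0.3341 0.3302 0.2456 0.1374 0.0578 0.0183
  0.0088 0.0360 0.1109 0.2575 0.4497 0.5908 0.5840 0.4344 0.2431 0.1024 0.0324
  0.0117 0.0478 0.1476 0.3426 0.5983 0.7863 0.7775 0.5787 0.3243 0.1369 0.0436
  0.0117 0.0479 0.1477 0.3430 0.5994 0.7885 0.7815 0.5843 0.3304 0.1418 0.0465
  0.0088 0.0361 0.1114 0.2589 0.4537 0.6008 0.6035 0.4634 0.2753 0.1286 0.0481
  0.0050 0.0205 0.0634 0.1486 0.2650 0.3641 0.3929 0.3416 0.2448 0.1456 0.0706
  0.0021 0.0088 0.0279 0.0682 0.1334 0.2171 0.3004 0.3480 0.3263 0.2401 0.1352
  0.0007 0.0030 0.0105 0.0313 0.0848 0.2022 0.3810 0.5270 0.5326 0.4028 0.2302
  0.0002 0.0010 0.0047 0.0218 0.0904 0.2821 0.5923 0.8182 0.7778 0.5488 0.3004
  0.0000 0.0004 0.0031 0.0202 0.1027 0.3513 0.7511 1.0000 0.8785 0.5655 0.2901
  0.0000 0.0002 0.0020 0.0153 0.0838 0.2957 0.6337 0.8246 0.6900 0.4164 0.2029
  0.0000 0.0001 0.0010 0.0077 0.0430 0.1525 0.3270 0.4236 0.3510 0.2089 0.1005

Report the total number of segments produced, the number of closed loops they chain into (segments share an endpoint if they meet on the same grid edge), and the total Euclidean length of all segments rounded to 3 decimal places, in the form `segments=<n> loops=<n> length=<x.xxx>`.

cell (1,4): code 0100 → (1.395,5.000)–(2.000,4.371)
cell (1,5): code 1100 → (1.434,6.000)–(1.395,5.000)
cell (1,6): code 1000 → (2.000,6.551)–(1.434,6.000)
cell (2,4): code 0110 → (2.000,4.371)–(3.000,4.363)
cell (2,6): code 1001 → (3.000,6.576)–(2.000,6.551)
cell (3,4): code 0010 → (3.000,4.363)–(3.642,5.000)
cell (3,5): code 0011 → (3.642,5.000)–(3.638,6.000)
cell (3,6): code 0001 → (3.638,6.000)–(3.000,6.576)
cell (7,6): code 0100 → (7.484,7.000)–(8.000,6.335)
cell (7,7): code 1100 → (7.552,8.000)–(7.484,7.000)
cell (7,8): code 1000 → (8.000,8.479)–(7.552,8.000)
cell (8,5): code 0100 → (8.477,6.000)–(9.000,5.792)
cell (8,6): code 1110 → (8.000,6.335)–(8.477,6.000)
cell (8,8): code 1001 → (9.000,8.673)–(8.000,8.479)
cell (9,5): code 0010 → (9.000,5.792)–(9.708,6.000)
cell (9,6): code 0111 → (9.708,6.000)–(10.000,6.180)
cell (9,8): code 1001 → (10.000,8.080)–(9.000,8.673)
cell (10,6): code 0010 → (10.000,6.180)–(10.391,7.000)
cell (10,7): code 0011 → (10.391,7.000)–(10.065,8.000)
cell (10,8): code 0001 → (10.065,8.000)–(10.000,8.080)
total: 20 segments, chained into 2 closed loop(s), length Σ = 16.397866

segments=20 loops=2 length=16.398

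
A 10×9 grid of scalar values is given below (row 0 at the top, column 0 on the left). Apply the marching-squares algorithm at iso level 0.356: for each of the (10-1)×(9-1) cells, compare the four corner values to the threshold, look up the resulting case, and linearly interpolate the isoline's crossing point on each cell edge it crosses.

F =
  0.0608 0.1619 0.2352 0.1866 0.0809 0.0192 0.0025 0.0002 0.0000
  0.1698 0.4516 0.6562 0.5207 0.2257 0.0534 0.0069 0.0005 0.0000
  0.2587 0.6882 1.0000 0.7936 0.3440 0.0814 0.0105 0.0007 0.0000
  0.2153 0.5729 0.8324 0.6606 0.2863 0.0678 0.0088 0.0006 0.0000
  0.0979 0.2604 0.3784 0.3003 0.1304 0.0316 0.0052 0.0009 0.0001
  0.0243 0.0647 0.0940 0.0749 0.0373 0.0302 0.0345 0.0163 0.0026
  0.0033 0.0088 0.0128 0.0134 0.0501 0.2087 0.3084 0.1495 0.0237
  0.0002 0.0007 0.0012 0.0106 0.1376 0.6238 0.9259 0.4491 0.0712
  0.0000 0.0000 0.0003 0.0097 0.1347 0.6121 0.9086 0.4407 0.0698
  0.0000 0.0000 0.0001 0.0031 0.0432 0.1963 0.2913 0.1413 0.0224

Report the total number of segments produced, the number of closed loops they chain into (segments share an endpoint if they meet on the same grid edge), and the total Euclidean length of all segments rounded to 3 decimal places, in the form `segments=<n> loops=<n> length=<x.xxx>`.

cell (0,0): code 0100 → (0.670,1.000)–(1.000,0.661)
cell (0,1): code 1100 → (0.287,2.000)–(0.670,1.000)
cell (0,2): code 1100 → (0.507,3.000)–(0.287,2.000)
cell (0,3): code 1000 → (1.000,3.558)–(0.507,3.000)
cell (1,0): code 0110 → (1.000,0.661)–(2.000,0.227)
cell (1,3): code 1001 → (2.000,3.973)–(1.000,3.558)
cell (2,0): code 0110 → (2.000,0.227)–(3.000,0.393)
cell (2,3): code 1001 → (3.000,3.814)–(2.000,3.973)
cell (3,0): code 0010 → (3.000,0.393)–(3.694,1.000)
cell (3,1): code 0111 → (3.694,1.000)–(4.000,1.810)
cell (3,2): code 1011 → (4.000,2.287)–(3.845,3.000)
cell (3,3): code 0001 → (3.845,3.000)–(3.000,3.814)
cell (4,1): code 0010 → (4.000,1.810)–(4.079,2.000)
cell (4,2): code 0001 → (4.079,2.000)–(4.000,2.287)
cell (6,4): code 0100 → (6.355,5.000)–(7.000,4.449)
cell (6,5): code 1100 → (6.077,6.000)–(6.355,5.000)
cell (6,6): code 1100 → (6.689,7.000)–(6.077,6.000)
cell (6,7): code 1000 → (7.000,7.246)–(6.689,7.000)
cell (7,4): code 0110 → (7.000,4.449)–(8.000,4.464)
cell (7,7): code 1001 → (8.000,7.228)–(7.000,7.246)
cell (8,4): code 0010 → (8.000,4.464)–(8.616,5.000)
cell (8,5): code 0011 → (8.616,5.000)–(8.895,6.000)
cell (8,6): code 0011 → (8.895,6.000)–(8.283,7.000)
cell (8,7): code 0001 → (8.283,7.000)–(8.000,7.228)
total: 24 segments, chained into 2 closed loop(s), length Σ = 20.552788

segments=24 loops=2 length=20.553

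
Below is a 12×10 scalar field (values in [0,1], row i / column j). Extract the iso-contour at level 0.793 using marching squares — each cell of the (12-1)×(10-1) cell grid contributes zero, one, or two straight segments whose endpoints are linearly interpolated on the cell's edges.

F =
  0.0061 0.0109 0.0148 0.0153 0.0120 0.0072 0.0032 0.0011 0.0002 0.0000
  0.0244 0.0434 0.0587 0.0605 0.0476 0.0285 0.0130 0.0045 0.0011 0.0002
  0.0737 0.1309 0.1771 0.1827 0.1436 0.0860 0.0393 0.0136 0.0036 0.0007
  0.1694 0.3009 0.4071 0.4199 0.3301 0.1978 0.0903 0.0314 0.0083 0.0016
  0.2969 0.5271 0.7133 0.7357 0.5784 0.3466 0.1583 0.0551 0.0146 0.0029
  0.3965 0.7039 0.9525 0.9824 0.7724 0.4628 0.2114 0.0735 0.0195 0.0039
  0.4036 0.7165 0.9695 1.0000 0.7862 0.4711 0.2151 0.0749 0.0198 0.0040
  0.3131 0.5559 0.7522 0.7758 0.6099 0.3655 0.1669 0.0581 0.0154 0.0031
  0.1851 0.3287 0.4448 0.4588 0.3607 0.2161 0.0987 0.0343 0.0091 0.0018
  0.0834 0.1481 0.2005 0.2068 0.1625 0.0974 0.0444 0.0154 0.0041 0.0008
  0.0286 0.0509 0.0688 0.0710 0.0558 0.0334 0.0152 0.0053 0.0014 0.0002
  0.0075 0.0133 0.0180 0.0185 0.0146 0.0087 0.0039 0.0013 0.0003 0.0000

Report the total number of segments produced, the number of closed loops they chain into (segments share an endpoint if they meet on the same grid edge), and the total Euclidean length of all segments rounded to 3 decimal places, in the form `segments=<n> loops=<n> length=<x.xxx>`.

cell (4,1): code 0100 → (4.333,2.000)–(5.000,1.358)
cell (4,2): code 1100 → (4.232,3.000)–(4.333,2.000)
cell (4,3): code 1000 → (5.000,3.902)–(4.232,3.000)
cell (5,1): code 0110 → (5.000,1.358)–(6.000,1.302)
cell (5,3): code 1001 → (6.000,3.968)–(5.000,3.902)
cell (6,1): code 0010 → (6.000,1.302)–(6.812,2.000)
cell (6,2): code 0011 → (6.812,2.000)–(6.923,3.000)
cell (6,3): code 0001 → (6.923,3.000)–(6.000,3.968)
total: 8 segments, chained into 1 closed loop(s), length Σ = 8.533322

segments=8 loops=1 length=8.533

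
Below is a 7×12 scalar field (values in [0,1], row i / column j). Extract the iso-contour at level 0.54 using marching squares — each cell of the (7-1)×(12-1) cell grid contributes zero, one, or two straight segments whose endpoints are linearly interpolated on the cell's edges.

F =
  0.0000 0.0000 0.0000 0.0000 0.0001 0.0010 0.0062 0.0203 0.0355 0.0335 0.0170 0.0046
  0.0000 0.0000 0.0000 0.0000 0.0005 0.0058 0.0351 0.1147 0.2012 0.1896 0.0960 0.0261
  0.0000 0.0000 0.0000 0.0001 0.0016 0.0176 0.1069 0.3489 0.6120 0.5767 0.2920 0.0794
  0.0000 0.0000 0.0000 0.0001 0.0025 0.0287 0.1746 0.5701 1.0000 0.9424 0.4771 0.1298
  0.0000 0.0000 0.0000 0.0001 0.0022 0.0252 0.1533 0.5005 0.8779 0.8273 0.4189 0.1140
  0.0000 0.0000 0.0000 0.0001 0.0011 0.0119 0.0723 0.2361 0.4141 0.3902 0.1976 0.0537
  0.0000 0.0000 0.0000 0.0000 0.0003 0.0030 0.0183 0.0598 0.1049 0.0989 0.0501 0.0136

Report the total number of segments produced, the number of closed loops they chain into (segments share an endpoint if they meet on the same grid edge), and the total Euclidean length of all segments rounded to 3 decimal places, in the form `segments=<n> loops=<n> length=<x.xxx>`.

cell (1,7): code 0100 → (1.825,8.000)–(2.000,7.726)
cell (1,8): code 1100 → (1.905,9.000)–(1.825,8.000)
cell (1,9): code 1000 → (2.000,9.129)–(1.905,9.000)
cell (2,6): code 0100 → (2.864,7.000)–(3.000,6.924)
cell (2,7): code 1110 → (2.000,7.726)–(2.864,7.000)
cell (2,9): code 1001 → (3.000,9.865)–(2.000,9.129)
cell (3,6): code 0010 → (3.000,6.924)–(3.432,7.000)
cell (3,7): code 0111 → (3.432,7.000)–(4.000,7.105)
cell (3,9): code 1001 → (4.000,9.703)–(3.000,9.865)
cell (4,7): code 0010 → (4.000,7.105)–(4.729,8.000)
cell (4,8): code 0011 → (4.729,8.000)–(4.657,9.000)
cell (4,9): code 0001 → (4.657,9.000)–(4.000,9.703)
total: 12 segments, chained into 1 closed loop(s), length Σ = 9.163164

segments=12 loops=1 length=9.163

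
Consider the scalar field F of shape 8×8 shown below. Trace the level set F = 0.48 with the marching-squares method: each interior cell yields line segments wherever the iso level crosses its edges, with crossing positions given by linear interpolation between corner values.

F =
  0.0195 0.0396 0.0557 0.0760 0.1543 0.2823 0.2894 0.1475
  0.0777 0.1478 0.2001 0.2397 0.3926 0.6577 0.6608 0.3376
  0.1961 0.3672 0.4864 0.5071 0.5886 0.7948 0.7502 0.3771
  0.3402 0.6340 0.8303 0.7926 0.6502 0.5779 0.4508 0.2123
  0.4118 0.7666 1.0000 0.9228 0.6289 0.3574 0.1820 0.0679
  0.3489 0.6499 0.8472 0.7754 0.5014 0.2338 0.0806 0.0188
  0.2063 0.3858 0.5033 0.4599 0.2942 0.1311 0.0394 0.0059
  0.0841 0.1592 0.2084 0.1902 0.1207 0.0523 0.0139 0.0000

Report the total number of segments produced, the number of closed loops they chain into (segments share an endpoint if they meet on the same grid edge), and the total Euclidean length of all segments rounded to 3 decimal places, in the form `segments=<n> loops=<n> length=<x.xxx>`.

segments=24 loops=1 length=18.679

cell (0,4): code 0100 → (0.527,5.000)–(1.000,4.330)
cell (0,5): code 1100 → (0.513,6.000)–(0.527,5.000)
cell (0,6): code 1000 → (1.000,6.559)–(0.513,6.000)
cell (1,1): code 0100 → (1.978,2.000)–(2.000,1.946)
cell (1,2): code 1100 → (1.899,3.000)–(1.978,2.000)
cell (1,3): code 1100 → (1.446,4.000)–(1.899,3.000)
cell (1,4): code 1110 → (1.000,4.330)–(1.446,4.000)
cell (1,6): code 1001 → (2.000,6.724)–(1.000,6.559)
cell (2,0): code 0100 → (2.423,1.000)–(3.000,0.476)
cell (2,1): code 1110 → (2.000,1.946)–(2.423,1.000)
cell (2,5): code 1011 → (3.000,5.770)–(2.902,6.000)
cell (2,6): code 0001 → (2.902,6.000)–(2.000,6.724)
cell (3,0): code 0110 → (3.000,0.476)–(4.000,0.192)
cell (3,4): code 1011 → (4.000,4.548)–(3.444,5.000)
cell (3,5): code 0001 → (3.444,5.000)–(3.000,5.770)
cell (4,0): code 0110 → (4.000,0.192)–(5.000,0.436)
cell (4,4): code 1001 → (5.000,4.080)–(4.000,4.548)
cell (5,0): code 0010 → (5.000,0.436)–(5.643,1.000)
cell (5,1): code 0111 → (5.643,1.000)–(6.000,1.802)
cell (5,2): code 1011 → (6.000,2.537)–(5.936,3.000)
cell (5,3): code 0011 → (5.936,3.000)–(5.103,4.000)
cell (5,4): code 0001 → (5.103,4.000)–(5.000,4.080)
cell (6,1): code 0010 → (6.000,1.802)–(6.079,2.000)
cell (6,2): code 0001 → (6.079,2.000)–(6.000,2.537)
total: 24 segments, chained into 1 closed loop(s), length Σ = 18.679433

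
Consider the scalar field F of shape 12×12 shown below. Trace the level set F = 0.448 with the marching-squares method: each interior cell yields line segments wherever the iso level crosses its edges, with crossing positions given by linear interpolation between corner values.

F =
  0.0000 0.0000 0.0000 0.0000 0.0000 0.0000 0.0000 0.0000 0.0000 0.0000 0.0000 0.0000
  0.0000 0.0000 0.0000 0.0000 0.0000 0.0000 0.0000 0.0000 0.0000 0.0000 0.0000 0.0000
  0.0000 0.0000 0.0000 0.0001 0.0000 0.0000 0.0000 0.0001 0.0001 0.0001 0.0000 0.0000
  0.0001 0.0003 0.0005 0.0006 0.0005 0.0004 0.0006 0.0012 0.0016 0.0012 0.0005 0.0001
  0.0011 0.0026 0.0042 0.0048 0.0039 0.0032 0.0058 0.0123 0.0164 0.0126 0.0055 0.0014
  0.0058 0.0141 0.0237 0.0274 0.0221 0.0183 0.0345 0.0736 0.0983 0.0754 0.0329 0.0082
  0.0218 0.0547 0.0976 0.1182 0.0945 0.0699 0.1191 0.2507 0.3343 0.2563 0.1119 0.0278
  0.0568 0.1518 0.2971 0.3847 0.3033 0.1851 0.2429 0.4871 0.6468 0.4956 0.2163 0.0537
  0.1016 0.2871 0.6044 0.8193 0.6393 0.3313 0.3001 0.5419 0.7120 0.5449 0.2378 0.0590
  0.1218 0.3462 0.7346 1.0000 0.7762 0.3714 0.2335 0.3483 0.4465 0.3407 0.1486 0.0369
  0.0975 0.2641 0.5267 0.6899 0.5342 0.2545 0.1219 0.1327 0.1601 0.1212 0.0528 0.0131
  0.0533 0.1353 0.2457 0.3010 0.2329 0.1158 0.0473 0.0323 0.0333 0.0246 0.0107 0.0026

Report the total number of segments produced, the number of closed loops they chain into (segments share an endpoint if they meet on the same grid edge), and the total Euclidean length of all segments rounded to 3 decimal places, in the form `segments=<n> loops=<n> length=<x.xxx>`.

segments=22 loops=2 length=19.015

cell (6,6): code 0100 → (6.835,7.000)–(7.000,6.840)
cell (6,7): code 1100 → (6.364,8.000)–(6.835,7.000)
cell (6,8): code 1100 → (6.801,9.000)–(6.364,8.000)
cell (6,9): code 1000 → (7.000,9.170)–(6.801,9.000)
cell (7,1): code 0100 → (7.491,2.000)–(8.000,1.507)
cell (7,2): code 1100 → (7.146,3.000)–(7.491,2.000)
cell (7,3): code 1100 → (7.431,4.000)–(7.146,3.000)
cell (7,4): code 1000 → (8.000,4.621)–(7.431,4.000)
cell (7,6): code 0110 → (7.000,6.840)–(8.000,6.612)
cell (7,9): code 1001 → (8.000,9.316)–(7.000,9.170)
cell (8,1): code 0110 → (8.000,1.507)–(9.000,1.262)
cell (8,4): code 1001 → (9.000,4.811)–(8.000,4.621)
cell (8,6): code 0010 → (8.000,6.612)–(8.485,7.000)
cell (8,7): code 0011 → (8.485,7.000)–(8.994,8.000)
cell (8,8): code 0011 → (8.994,8.000)–(8.475,9.000)
cell (8,9): code 0001 → (8.475,9.000)–(8.000,9.316)
cell (9,1): code 0110 → (9.000,1.262)–(10.000,1.700)
cell (9,4): code 1001 → (10.000,4.308)–(9.000,4.811)
cell (10,1): code 0010 → (10.000,1.700)–(10.280,2.000)
cell (10,2): code 0011 → (10.280,2.000)–(10.622,3.000)
cell (10,3): code 0011 → (10.622,3.000)–(10.286,4.000)
cell (10,4): code 0001 → (10.286,4.000)–(10.000,4.308)
total: 22 segments, chained into 2 closed loop(s), length Σ = 19.015196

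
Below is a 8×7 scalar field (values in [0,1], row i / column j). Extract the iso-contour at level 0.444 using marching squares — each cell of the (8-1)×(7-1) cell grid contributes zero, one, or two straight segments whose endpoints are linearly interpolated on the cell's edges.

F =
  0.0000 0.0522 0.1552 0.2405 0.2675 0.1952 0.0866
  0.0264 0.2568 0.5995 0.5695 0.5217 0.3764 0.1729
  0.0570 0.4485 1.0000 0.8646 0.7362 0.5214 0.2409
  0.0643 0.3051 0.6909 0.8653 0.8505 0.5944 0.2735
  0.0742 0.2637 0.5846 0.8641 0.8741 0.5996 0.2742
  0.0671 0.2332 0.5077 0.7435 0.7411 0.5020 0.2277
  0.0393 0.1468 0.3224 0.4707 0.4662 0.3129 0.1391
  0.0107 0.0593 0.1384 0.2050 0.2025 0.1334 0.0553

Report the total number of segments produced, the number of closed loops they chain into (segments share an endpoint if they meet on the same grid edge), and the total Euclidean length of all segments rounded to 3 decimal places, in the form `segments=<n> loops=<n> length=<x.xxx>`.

cell (0,1): code 0100 → (0.650,2.000)–(1.000,1.546)
cell (0,2): code 1100 → (0.619,3.000)–(0.650,2.000)
cell (0,3): code 1100 → (0.694,4.000)–(0.619,3.000)
cell (0,4): code 1000 → (1.000,4.535)–(0.694,4.000)
cell (1,0): code 0100 → (1.977,1.000)–(2.000,0.989)
cell (1,1): code 1110 → (1.000,1.546)–(1.977,1.000)
cell (1,4): code 1101 → (1.466,5.000)–(1.000,4.535)
cell (1,5): code 1000 → (2.000,5.276)–(1.466,5.000)
cell (2,0): code 0010 → (2.000,0.989)–(2.031,1.000)
cell (2,1): code 0111 → (2.031,1.000)–(3.000,1.360)
cell (2,5): code 1001 → (3.000,5.469)–(2.000,5.276)
cell (3,1): code 0110 → (3.000,1.360)–(4.000,1.562)
cell (3,5): code 1001 → (4.000,5.478)–(3.000,5.469)
cell (4,1): code 0110 → (4.000,1.562)–(5.000,1.768)
cell (4,5): code 1001 → (5.000,5.211)–(4.000,5.478)
cell (5,1): code 0010 → (5.000,1.768)–(5.344,2.000)
cell (5,2): code 0111 → (5.344,2.000)–(6.000,2.820)
cell (5,4): code 1011 → (6.000,4.145)–(5.307,5.000)
cell (5,5): code 0001 → (5.307,5.000)–(5.000,5.211)
cell (6,2): code 0010 → (6.000,2.820)–(6.100,3.000)
cell (6,3): code 0011 → (6.100,3.000)–(6.084,4.000)
cell (6,4): code 0001 → (6.084,4.000)–(6.000,4.145)
total: 22 segments, chained into 1 closed loop(s), length Σ = 16.070583

segments=22 loops=1 length=16.071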